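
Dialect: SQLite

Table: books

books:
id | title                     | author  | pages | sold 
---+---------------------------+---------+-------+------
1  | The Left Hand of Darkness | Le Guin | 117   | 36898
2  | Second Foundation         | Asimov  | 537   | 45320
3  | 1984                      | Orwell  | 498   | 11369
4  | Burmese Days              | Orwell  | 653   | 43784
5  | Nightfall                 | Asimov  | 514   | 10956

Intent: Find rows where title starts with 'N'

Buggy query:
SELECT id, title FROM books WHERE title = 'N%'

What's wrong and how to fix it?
Bug: Wildcards only work with LIKE; '=' treats '%' as a literal character

Fix: Use LIKE for wildcard pattern matching

Corrected query:
SELECT id, title FROM books WHERE title LIKE 'N%'

Result:
id | title    
---+----------
5  | Nightfall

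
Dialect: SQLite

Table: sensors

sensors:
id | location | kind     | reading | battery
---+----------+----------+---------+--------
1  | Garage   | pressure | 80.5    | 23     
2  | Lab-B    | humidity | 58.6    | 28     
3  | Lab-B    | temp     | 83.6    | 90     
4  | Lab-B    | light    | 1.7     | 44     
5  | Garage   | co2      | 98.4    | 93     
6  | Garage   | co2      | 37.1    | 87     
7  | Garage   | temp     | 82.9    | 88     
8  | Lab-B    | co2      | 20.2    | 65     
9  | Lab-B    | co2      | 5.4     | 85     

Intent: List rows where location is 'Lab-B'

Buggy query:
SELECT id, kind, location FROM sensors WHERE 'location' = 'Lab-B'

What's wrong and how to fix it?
Bug: Single quotes denote string literals in SQL; the column name is being compared as a constant string

Fix: Remove the quotes around the column name (or use double quotes for an identifier)

Corrected query:
SELECT id, kind, location FROM sensors WHERE location = 'Lab-B'

Result:
id | kind     | location
---+----------+---------
2  | humidity | Lab-B   
3  | temp     | Lab-B   
4  | light    | Lab-B   
8  | co2      | Lab-B   
9  | co2      | Lab-B   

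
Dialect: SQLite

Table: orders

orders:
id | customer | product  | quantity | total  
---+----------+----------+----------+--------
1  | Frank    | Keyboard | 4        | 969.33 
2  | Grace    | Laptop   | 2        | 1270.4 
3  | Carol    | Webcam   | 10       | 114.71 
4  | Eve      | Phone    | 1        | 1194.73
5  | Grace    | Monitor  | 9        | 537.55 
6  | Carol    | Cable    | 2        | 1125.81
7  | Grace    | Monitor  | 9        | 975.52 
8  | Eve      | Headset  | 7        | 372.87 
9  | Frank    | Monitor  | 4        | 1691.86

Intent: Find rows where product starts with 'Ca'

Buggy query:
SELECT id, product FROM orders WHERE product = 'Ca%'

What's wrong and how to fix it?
Bug: '=' compares the literal string including the % character; pattern matching needs LIKE

Fix: Use LIKE for wildcard pattern matching

Corrected query:
SELECT id, product FROM orders WHERE product LIKE 'Ca%'

Result:
id | product
---+--------
6  | Cable  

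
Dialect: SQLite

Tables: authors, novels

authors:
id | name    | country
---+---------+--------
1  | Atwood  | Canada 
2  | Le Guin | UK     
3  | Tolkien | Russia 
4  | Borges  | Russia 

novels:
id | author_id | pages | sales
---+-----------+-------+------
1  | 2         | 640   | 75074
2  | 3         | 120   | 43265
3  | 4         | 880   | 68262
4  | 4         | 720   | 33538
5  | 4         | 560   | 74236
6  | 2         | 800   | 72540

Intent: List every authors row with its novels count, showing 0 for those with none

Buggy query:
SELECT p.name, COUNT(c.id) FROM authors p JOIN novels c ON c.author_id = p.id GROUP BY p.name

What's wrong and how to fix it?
Bug: INNER JOIN drops authors rows that have no matching novels rows

Fix: Switch to LEFT JOIN to retain unmatched parent rows

Corrected query:
SELECT p.name, COUNT(c.id) FROM authors p LEFT JOIN novels c ON c.author_id = p.id GROUP BY p.name

Result:
name    | COUNT(c.id)
--------+------------
Atwood  | 0          
Borges  | 3          
Le Guin | 2          
Tolkien | 1          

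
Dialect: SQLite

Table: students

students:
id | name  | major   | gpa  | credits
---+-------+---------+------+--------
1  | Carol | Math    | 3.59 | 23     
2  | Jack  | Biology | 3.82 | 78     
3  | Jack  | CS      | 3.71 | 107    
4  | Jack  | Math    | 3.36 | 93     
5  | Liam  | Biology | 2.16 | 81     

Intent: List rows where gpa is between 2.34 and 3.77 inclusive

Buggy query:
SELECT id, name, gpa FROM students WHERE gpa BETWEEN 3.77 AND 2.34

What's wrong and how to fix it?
Bug: The bounds are reversed; BETWEEN a AND b requires a <= b to match anything

Fix: Write BETWEEN 2.34 AND 3.77

Corrected query:
SELECT id, name, gpa FROM students WHERE gpa BETWEEN 2.34 AND 3.77

Result:
id | name  | gpa 
---+-------+-----
1  | Carol | 3.59
3  | Jack  | 3.71
4  | Jack  | 3.36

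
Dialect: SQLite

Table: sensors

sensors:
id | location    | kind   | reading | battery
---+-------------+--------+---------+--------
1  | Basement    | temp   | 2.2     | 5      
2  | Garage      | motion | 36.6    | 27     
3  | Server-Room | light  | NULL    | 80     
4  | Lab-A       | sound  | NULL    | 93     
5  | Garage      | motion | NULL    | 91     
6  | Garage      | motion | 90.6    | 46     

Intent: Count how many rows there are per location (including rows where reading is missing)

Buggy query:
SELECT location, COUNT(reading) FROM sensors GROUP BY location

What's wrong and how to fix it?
Bug: COUNT(column) counts non-NULL values only; rows with NULL reading aren't counted

Fix: Replace COUNT(reading) with COUNT(*)

Corrected query:
SELECT location, COUNT(*) FROM sensors GROUP BY location

Result:
location    | COUNT(*)
------------+---------
Basement    | 1       
Garage      | 3       
Lab-A       | 1       
Server-Room | 1       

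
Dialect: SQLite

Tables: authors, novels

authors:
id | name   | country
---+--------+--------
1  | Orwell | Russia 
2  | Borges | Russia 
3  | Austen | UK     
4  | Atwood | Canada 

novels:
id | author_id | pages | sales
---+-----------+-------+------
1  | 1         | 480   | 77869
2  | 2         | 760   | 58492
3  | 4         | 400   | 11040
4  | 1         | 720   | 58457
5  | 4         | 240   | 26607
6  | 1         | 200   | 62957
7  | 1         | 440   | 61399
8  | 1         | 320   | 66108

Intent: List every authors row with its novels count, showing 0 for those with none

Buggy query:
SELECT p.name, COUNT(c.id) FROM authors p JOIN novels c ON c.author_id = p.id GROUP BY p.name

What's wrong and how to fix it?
Bug: An inner join excludes parents with zero children

Fix: Switch to LEFT JOIN to retain unmatched parent rows

Corrected query:
SELECT p.name, COUNT(c.id) FROM authors p LEFT JOIN novels c ON c.author_id = p.id GROUP BY p.name

Result:
name   | COUNT(c.id)
-------+------------
Atwood | 2          
Austen | 0          
Borges | 1          
Orwell | 5          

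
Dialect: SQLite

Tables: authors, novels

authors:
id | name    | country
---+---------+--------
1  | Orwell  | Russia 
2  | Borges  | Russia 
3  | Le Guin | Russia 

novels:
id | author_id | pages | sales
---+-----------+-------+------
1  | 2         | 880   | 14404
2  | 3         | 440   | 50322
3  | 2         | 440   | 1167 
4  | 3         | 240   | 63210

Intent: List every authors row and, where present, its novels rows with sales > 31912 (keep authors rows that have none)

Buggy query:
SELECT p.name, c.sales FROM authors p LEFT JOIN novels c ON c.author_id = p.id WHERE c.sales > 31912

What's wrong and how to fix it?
Bug: Filtering c.sales in WHERE discards the NULL rows produced by LEFT JOIN, turning it into an inner join

Fix: Put 'c.sales > 31912' in the JOIN's ON clause instead of WHERE

Corrected query:
SELECT p.name, c.sales FROM authors p LEFT JOIN novels c ON c.author_id = p.id AND c.sales > 31912

Result:
name    | sales
--------+------
Orwell  | NULL 
Borges  | NULL 
Le Guin | 50322
Le Guin | 63210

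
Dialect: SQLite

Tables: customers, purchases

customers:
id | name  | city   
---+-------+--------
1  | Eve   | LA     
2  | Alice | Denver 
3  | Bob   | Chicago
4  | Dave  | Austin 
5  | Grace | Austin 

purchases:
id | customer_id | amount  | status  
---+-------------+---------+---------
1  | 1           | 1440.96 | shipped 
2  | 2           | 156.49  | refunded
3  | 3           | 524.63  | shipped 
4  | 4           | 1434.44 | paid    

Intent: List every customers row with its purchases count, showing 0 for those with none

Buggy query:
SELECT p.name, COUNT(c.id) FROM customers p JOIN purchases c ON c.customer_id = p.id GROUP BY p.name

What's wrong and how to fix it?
Bug: An inner join excludes parents with zero children

Fix: Use LEFT JOIN so parents without children still appear (COUNT(c.id) gives 0)

Corrected query:
SELECT p.name, COUNT(c.id) FROM customers p LEFT JOIN purchases c ON c.customer_id = p.id GROUP BY p.name

Result:
name  | COUNT(c.id)
------+------------
Alice | 1          
Bob   | 1          
Dave  | 1          
Eve   | 1          
Grace | 0          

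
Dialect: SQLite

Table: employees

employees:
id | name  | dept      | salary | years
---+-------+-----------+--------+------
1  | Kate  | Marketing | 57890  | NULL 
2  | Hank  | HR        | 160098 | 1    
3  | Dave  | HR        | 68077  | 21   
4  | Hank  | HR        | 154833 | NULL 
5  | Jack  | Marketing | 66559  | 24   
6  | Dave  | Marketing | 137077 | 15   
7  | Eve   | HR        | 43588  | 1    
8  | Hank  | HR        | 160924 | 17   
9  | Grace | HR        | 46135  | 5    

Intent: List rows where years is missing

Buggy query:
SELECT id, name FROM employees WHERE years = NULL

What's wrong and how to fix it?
Bug: '= NULL' is always unknown in SQL three-valued logic, so no rows match

Fix: Use IS NULL to test for NULL

Corrected query:
SELECT id, name FROM employees WHERE years IS NULL

Result:
id | name
---+-----
1  | Kate
4  | Hank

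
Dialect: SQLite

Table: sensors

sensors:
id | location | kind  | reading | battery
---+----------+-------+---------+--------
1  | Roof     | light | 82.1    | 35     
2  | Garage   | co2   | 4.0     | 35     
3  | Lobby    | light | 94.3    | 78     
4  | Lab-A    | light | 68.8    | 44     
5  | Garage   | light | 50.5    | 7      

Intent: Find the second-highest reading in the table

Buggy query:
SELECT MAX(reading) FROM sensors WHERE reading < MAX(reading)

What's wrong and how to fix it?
Bug: MAX(reading) on the right of the comparison is an aggregate-in-WHERE error

Fix: Compute the overall MAX in a subquery, then take MAX of rows below it

Corrected query:
SELECT MAX(reading) FROM sensors WHERE reading < (SELECT MAX(reading) FROM sensors)

Result:
MAX(reading)
------------
82.1        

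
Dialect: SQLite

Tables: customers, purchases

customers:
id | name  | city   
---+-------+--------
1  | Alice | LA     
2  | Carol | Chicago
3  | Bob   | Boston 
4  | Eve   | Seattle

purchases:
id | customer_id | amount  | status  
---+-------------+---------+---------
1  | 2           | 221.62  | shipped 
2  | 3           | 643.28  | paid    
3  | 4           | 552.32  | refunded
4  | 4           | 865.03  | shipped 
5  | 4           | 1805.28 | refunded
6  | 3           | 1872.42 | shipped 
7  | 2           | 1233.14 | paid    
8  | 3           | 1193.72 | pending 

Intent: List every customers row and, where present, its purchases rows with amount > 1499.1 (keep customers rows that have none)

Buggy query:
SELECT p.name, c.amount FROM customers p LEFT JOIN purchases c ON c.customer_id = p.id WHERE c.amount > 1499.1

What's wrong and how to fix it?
Bug: A WHERE condition on the right-hand table after LEFT JOIN drops unmatched parents

Fix: Put 'c.amount > 1499.1' in the JOIN's ON clause instead of WHERE

Corrected query:
SELECT p.name, c.amount FROM customers p LEFT JOIN purchases c ON c.customer_id = p.id AND c.amount > 1499.1

Result:
name  | amount 
------+--------
Alice | NULL   
Carol | NULL   
Bob   | 1872.42
Eve   | 1805.28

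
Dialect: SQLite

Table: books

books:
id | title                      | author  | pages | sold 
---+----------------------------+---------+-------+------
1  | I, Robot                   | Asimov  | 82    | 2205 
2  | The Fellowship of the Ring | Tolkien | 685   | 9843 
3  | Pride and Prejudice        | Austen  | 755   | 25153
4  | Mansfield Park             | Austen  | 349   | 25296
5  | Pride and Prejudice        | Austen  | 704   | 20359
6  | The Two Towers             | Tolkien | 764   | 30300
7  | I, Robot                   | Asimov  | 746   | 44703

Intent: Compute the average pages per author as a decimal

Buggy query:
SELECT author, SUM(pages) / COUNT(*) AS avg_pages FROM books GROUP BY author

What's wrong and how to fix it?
Bug: Both operands are integers, so '/' performs integer division and truncates

Fix: Cast one side to REAL so the division keeps the fractional part

Corrected query:
SELECT author, SUM(pages) * 1.0 / COUNT(*) AS avg_pages FROM books GROUP BY author

Result:
author  | avg_pages 
--------+-----------
Asimov  | 414       
Austen  | 602.666667
Tolkien | 724.5     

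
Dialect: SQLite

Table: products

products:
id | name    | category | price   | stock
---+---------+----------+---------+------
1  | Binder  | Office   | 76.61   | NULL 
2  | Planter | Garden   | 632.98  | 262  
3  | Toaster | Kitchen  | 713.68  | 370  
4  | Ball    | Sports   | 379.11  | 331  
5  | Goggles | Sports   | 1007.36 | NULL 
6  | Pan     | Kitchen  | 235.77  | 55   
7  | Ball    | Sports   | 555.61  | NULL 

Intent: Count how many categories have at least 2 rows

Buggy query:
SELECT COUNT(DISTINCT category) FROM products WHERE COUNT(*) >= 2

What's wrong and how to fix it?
Bug: WHERE filters individual rows, not groups, so a group-level COUNT is invalid there

Fix: Use a subquery that GROUPs and filters with HAVING, then count its rows

Corrected query:
SELECT COUNT(*) FROM (SELECT category FROM products GROUP BY category HAVING COUNT(*) >= 2)

Result:
COUNT(*)
--------
2       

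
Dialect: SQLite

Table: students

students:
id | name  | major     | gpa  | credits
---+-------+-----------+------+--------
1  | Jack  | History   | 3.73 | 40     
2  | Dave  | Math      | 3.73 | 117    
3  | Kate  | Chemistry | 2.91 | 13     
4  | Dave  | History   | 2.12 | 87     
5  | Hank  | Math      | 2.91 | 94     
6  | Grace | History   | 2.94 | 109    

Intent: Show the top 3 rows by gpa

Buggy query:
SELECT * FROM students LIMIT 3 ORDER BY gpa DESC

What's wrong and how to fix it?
Bug: LIMIT must come after ORDER BY

Fix: Sort with ORDER BY, then apply LIMIT

Corrected query:
SELECT * FROM students ORDER BY gpa DESC LIMIT 3

Result:
id | name  | major   | gpa  | credits
---+-------+---------+------+--------
1  | Jack  | History | 3.73 | 40     
2  | Dave  | Math    | 3.73 | 117    
6  | Grace | History | 2.94 | 109    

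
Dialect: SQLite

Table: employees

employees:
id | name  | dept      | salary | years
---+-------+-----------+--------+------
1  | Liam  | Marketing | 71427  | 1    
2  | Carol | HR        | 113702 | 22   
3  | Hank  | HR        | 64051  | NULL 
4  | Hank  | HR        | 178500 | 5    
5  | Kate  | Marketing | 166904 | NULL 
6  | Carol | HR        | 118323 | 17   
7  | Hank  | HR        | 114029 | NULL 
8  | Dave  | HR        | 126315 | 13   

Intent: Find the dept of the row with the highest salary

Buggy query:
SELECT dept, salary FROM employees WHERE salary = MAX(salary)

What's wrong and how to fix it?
Bug: MAX(salary) is an aggregate and cannot be used directly in WHERE

Fix: Wrap MAX in a scalar subquery so WHERE compares against a single value

Corrected query:
SELECT dept, salary FROM employees WHERE salary = (SELECT MAX(salary) FROM employees)

Result:
dept | salary
-----+-------
HR   | 178500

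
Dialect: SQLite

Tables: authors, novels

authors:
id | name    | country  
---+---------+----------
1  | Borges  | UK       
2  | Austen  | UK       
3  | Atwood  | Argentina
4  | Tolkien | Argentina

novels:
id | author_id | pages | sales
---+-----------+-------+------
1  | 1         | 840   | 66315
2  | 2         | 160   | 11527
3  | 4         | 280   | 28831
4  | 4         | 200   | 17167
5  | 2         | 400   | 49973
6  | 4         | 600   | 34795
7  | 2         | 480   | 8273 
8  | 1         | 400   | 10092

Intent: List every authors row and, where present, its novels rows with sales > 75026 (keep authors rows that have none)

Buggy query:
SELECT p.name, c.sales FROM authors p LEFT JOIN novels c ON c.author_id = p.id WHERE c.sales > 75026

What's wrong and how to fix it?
Bug: A WHERE condition on the right-hand table after LEFT JOIN drops unmatched parents

Fix: Put 'c.sales > 75026' in the JOIN's ON clause instead of WHERE

Corrected query:
SELECT p.name, c.sales FROM authors p LEFT JOIN novels c ON c.author_id = p.id AND c.sales > 75026

Result:
name    | sales
--------+------
Borges  | NULL 
Austen  | NULL 
Atwood  | NULL 
Tolkien | NULL 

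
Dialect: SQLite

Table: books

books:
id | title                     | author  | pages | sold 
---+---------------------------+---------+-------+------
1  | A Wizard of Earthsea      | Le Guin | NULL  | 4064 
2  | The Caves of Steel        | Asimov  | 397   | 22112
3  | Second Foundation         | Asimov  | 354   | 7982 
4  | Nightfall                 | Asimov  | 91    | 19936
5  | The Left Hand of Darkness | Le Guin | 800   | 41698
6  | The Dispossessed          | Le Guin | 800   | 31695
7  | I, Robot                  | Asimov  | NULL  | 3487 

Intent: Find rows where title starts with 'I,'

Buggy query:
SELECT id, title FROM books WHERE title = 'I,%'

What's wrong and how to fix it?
Bug: Wildcards only work with LIKE; '=' treats '%' as a literal character

Fix: Replace '=' with LIKE so 'I,%' is treated as a pattern

Corrected query:
SELECT id, title FROM books WHERE title LIKE 'I,%'

Result:
id | title   
---+---------
7  | I, Robot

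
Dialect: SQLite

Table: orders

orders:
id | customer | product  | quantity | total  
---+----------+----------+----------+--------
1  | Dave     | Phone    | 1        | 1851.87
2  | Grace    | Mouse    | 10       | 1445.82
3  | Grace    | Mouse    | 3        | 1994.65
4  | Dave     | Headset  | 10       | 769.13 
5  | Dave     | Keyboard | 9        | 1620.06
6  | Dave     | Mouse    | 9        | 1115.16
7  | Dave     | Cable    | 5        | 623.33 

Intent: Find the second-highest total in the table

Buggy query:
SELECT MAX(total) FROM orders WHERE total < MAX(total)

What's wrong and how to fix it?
Bug: The inner MAX is an aggregate inside WHERE, which is not allowed

Fix: Put the inner MAX in a scalar subquery

Corrected query:
SELECT MAX(total) FROM orders WHERE total < (SELECT MAX(total) FROM orders)

Result:
MAX(total)
----------
1851.87   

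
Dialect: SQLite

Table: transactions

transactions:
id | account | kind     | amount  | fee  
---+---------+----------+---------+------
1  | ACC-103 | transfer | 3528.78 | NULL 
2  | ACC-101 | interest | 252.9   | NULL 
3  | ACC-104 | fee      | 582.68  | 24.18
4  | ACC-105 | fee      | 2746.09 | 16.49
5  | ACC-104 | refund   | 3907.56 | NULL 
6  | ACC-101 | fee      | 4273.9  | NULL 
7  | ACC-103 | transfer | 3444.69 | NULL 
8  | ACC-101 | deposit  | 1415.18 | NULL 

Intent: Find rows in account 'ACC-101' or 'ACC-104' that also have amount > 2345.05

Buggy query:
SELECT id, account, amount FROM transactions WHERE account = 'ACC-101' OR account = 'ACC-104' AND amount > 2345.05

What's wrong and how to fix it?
Bug: AND binds tighter than OR, so this parses as account = 'ACC-101' OR (account = 'ACC-104' AND amount > 2345.05)

Fix: Add parentheses around the OR so the AND applies to both alternatives

Corrected query:
SELECT id, account, amount FROM transactions WHERE (account = 'ACC-101' OR account = 'ACC-104') AND amount > 2345.05

Result:
id | account | amount 
---+---------+--------
5  | ACC-104 | 3907.56
6  | ACC-101 | 4273.9 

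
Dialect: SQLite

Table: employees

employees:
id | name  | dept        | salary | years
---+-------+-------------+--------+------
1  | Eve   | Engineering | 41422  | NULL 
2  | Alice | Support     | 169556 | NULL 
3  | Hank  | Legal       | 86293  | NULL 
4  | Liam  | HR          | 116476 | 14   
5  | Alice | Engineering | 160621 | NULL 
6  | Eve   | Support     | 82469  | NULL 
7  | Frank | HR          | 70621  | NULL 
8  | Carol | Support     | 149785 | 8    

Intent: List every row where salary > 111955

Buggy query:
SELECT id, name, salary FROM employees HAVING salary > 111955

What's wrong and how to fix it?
Bug: HAVING filters the output of aggregation, but this query has no GROUP BY and no aggregate functions, so SQLite rejects it (HAVING clause on a non-aggregate query); the condition here is per row

Fix: Use WHERE for row-level filtering

Corrected query:
SELECT id, name, salary FROM employees WHERE salary > 111955

Result:
id | name  | salary
---+-------+-------
2  | Alice | 169556
4  | Liam  | 116476
5  | Alice | 160621
8  | Carol | 149785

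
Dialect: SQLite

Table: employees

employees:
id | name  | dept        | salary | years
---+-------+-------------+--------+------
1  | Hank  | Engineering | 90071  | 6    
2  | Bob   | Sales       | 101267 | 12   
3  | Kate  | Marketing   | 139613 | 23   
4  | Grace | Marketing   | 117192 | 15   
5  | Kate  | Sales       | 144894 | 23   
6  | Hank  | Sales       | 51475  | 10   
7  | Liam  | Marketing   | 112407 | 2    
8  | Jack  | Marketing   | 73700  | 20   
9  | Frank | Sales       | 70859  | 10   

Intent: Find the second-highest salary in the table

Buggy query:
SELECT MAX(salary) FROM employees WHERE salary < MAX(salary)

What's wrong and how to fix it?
Bug: The inner MAX is an aggregate inside WHERE, which is not allowed

Fix: Put the inner MAX in a scalar subquery

Corrected query:
SELECT MAX(salary) FROM employees WHERE salary < (SELECT MAX(salary) FROM employees)

Result:
MAX(salary)
-----------
139613     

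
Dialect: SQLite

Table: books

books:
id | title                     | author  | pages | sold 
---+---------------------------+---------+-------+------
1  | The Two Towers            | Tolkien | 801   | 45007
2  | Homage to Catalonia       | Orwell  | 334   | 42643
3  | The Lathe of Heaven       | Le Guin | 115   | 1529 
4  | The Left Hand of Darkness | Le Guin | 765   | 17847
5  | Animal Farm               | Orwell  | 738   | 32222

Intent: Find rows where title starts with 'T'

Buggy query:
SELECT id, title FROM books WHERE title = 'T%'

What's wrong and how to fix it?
Bug: Wildcards only work with LIKE; '=' treats '%' as a literal character

Fix: Use LIKE for wildcard pattern matching

Corrected query:
SELECT id, title FROM books WHERE title LIKE 'T%'

Result:
id | title                    
---+--------------------------
1  | The Two Towers           
3  | The Lathe of Heaven      
4  | The Left Hand of Darkness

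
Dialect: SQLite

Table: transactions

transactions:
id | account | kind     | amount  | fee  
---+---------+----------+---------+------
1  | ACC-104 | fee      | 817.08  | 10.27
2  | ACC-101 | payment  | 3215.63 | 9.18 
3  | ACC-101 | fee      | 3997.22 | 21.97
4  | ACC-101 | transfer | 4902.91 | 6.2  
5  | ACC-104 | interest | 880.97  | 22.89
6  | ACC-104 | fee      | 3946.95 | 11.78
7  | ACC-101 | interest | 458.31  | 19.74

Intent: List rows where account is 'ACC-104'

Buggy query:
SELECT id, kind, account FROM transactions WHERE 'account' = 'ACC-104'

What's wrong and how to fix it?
Bug: Single quotes denote string literals in SQL; the column name is being compared as a constant string

Fix: Reference the column as account without single quotes

Corrected query:
SELECT id, kind, account FROM transactions WHERE account = 'ACC-104'

Result:
id | kind     | account
---+----------+--------
1  | fee      | ACC-104
5  | interest | ACC-104
6  | fee      | ACC-104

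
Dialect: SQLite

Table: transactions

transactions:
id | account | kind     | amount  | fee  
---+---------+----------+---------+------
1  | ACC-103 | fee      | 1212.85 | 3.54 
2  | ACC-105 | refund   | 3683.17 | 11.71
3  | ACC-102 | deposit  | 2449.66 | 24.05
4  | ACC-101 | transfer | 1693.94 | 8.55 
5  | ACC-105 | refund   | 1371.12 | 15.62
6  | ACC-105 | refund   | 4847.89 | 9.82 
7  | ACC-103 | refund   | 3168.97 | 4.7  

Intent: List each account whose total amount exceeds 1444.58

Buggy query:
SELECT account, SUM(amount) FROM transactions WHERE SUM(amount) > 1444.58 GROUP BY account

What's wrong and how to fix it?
Bug: WHERE runs before GROUP BY, so aggregates aren't available there

Fix: Move the aggregate condition to a HAVING clause

Corrected query:
SELECT account, SUM(amount) FROM transactions GROUP BY account HAVING SUM(amount) > 1444.58

Result:
account | SUM(amount)
--------+------------
ACC-101 | 1693.94    
ACC-102 | 2449.66    
ACC-103 | 4381.82    
ACC-105 | 9902.18    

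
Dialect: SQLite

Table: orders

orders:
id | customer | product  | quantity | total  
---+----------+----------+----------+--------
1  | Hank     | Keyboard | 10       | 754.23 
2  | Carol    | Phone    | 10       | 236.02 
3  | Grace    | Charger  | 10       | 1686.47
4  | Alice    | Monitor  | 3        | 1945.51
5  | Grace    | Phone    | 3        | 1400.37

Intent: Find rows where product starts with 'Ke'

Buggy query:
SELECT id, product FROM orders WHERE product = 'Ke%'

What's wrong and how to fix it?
Bug: Wildcards only work with LIKE; '=' treats '%' as a literal character

Fix: Replace '=' with LIKE so 'Ke%' is treated as a pattern

Corrected query:
SELECT id, product FROM orders WHERE product LIKE 'Ke%'

Result:
id | product 
---+---------
1  | Keyboard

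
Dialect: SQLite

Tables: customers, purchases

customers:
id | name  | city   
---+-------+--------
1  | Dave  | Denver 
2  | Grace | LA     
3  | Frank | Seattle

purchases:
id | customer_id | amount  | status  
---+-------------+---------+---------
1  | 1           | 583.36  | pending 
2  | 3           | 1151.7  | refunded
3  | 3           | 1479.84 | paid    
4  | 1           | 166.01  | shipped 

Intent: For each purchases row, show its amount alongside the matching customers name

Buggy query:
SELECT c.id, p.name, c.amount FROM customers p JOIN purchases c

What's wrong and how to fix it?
Bug: Missing join condition: each purchases row is matched to all customers rows instead of just its own

Fix: Add ON c.customer_id = p.id to the JOIN

Corrected query:
SELECT c.id, p.name, c.amount FROM customers p JOIN purchases c ON c.customer_id = p.id

Result:
id | name  | amount 
---+-------+--------
1  | Dave  | 583.36 
2  | Frank | 1151.7 
3  | Frank | 1479.84
4  | Dave  | 166.01 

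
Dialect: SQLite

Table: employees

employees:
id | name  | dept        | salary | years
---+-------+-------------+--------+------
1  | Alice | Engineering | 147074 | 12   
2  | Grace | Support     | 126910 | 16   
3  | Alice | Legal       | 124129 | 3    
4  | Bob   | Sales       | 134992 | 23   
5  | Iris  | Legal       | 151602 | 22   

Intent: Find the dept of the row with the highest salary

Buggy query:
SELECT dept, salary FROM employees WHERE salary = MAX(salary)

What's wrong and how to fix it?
Bug: WHERE is evaluated per row; an aggregate over the whole table isn't defined there

Fix: Use a subquery: WHERE salary = (SELECT MAX(salary) FROM employees)

Corrected query:
SELECT dept, salary FROM employees WHERE salary = (SELECT MAX(salary) FROM employees)

Result:
dept  | salary
------+-------
Legal | 151602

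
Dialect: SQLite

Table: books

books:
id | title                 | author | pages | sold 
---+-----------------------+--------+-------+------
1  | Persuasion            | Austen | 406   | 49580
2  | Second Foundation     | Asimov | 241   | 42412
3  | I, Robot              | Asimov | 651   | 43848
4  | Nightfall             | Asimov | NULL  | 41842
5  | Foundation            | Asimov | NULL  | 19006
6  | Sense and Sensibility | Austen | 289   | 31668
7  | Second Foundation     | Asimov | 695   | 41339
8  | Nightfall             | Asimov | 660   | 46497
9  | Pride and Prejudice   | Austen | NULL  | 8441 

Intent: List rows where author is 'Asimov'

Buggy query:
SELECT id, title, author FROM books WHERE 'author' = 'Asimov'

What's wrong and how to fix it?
Bug: Single quotes denote string literals in SQL; the column name is being compared as a constant string

Fix: Reference the column as author without single quotes

Corrected query:
SELECT id, title, author FROM books WHERE author = 'Asimov'

Result:
id | title             | author
---+-------------------+-------
2  | Second Foundation | Asimov
3  | I, Robot          | Asimov
4  | Nightfall         | Asimov
5  | Foundation        | Asimov
7  | Second Foundation | Asimov
8  | Nightfall         | Asimov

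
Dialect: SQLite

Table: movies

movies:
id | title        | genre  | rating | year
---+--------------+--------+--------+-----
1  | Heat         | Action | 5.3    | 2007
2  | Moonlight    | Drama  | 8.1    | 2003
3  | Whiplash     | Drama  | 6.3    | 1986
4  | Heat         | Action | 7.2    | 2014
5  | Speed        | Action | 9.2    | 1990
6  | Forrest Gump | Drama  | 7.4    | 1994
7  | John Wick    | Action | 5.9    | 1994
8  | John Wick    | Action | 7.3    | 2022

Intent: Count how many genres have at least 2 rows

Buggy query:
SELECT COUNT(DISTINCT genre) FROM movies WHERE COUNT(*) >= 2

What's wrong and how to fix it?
Bug: COUNT(*) cannot appear in WHERE; the per-group count doesn't exist yet

Fix: Use a subquery that GROUPs and filters with HAVING, then count its rows

Corrected query:
SELECT COUNT(*) FROM (SELECT genre FROM movies GROUP BY genre HAVING COUNT(*) >= 2)

Result:
COUNT(*)
--------
2       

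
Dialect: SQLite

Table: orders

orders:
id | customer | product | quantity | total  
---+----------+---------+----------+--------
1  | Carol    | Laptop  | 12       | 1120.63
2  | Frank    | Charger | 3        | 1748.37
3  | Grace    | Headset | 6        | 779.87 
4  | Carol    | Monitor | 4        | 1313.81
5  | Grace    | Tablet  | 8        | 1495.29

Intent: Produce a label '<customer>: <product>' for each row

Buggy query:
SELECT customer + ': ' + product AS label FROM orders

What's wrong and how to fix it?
Bug: SQLite uses || for string concatenation; + coerces text to numbers (yielding 0)

Fix: Use the || operator for string concatenation

Corrected query:
SELECT customer || ': ' || product AS label FROM orders

Result:
label         
--------------
Carol: Laptop 
Frank: Charger
Grace: Headset
Carol: Monitor
Grace: Tablet 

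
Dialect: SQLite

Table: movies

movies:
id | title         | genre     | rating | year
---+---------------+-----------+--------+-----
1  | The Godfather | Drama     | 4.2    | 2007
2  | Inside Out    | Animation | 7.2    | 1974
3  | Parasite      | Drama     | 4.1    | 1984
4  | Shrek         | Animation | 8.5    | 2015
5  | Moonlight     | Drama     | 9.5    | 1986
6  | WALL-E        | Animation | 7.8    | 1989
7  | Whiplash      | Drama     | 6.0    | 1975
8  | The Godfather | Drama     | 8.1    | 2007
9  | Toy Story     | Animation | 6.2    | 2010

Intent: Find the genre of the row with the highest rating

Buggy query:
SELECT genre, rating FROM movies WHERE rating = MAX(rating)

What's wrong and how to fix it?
Bug: WHERE is evaluated per row; an aggregate over the whole table isn't defined there

Fix: Wrap MAX in a scalar subquery so WHERE compares against a single value

Corrected query:
SELECT genre, rating FROM movies WHERE rating = (SELECT MAX(rating) FROM movies)

Result:
genre | rating
------+-------
Drama | 9.5   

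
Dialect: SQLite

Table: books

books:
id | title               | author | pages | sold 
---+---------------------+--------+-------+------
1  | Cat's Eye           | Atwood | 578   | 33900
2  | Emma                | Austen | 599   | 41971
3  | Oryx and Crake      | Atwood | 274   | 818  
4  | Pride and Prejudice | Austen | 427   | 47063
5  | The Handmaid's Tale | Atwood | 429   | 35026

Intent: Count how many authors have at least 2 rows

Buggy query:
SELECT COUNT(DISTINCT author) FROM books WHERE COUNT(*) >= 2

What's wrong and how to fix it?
Bug: COUNT(*) cannot appear in WHERE; the per-group count doesn't exist yet

Fix: Use a subquery that GROUPs and filters with HAVING, then count its rows

Corrected query:
SELECT COUNT(*) FROM (SELECT author FROM books GROUP BY author HAVING COUNT(*) >= 2)

Result:
COUNT(*)
--------
2       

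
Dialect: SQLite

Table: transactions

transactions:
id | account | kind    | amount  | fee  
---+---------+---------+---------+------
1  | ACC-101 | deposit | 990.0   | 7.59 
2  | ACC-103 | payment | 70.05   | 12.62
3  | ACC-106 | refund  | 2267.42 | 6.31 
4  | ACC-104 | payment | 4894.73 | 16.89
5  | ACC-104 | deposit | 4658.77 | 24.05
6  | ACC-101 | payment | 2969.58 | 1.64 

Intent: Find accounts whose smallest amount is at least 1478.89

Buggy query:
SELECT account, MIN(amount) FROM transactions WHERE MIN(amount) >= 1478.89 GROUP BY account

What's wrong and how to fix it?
Bug: MIN() in WHERE is a misuse of aggregate

Fix: Use HAVING for the per-group MIN condition

Corrected query:
SELECT account, MIN(amount) FROM transactions GROUP BY account HAVING MIN(amount) >= 1478.89

Result:
account | MIN(amount)
--------+------------
ACC-104 | 4658.77    
ACC-106 | 2267.42    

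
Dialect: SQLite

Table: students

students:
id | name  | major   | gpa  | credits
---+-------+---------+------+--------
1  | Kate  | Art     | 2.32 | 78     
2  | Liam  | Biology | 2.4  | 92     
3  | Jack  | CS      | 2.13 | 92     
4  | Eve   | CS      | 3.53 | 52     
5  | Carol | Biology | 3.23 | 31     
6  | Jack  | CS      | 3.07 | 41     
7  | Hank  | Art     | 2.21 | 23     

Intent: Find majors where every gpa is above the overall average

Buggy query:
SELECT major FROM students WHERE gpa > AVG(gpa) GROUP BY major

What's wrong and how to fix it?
Bug: AVG() is an aggregate; it can't sit directly in WHERE

Fix: Compute the overall average in a scalar subquery and compare each group's MIN against it in HAVING

Corrected query:
SELECT major FROM students GROUP BY major HAVING MIN(gpa) > (SELECT AVG(gpa) FROM students)

Result:
(no rows)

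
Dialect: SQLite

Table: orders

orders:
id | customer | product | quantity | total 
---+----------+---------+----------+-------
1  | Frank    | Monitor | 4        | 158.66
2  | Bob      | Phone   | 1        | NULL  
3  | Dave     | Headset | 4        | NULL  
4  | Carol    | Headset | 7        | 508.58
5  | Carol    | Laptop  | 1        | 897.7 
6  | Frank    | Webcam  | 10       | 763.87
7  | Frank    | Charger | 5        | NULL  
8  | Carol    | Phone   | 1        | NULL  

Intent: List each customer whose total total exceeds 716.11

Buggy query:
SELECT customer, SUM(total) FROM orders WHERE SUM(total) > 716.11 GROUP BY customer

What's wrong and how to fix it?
Bug: Aggregate functions cannot appear in a WHERE clause

Fix: Move the aggregate condition to a HAVING clause

Corrected query:
SELECT customer, SUM(total) FROM orders GROUP BY customer HAVING SUM(total) > 716.11

Result:
customer | SUM(total)
---------+-----------
Carol    | 1406.28   
Frank    | 922.53    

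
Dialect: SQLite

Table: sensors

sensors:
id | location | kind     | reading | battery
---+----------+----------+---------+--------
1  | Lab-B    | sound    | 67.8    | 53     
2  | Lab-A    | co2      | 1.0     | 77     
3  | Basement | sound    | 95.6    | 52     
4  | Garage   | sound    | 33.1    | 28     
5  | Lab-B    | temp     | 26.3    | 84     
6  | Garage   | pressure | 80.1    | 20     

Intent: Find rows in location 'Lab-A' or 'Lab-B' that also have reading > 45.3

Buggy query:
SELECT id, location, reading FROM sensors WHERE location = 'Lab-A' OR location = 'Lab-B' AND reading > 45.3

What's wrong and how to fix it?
Bug: AND binds tighter than OR, so this parses as location = 'Lab-A' OR (location = 'Lab-B' AND reading > 45.3)

Fix: Group the OR with parentheses (or use IN), then AND the threshold

Corrected query:
SELECT id, location, reading FROM sensors WHERE (location = 'Lab-A' OR location = 'Lab-B') AND reading > 45.3

Result:
id | location | reading
---+----------+--------
1  | Lab-B    | 67.8   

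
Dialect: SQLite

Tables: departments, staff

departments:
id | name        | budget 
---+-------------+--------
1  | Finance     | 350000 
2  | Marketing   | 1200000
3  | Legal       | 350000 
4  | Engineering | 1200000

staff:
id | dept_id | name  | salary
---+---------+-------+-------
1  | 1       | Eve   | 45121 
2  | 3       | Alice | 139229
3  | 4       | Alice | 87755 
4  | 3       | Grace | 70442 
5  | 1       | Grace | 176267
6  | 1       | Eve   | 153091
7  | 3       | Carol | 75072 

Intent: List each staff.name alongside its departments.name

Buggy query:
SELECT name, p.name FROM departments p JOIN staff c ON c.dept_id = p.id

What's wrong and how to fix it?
Bug: Both tables have a 'name' column; the unqualified reference is ambiguous

Fix: Qualify the column with its table alias (c.name)

Corrected query:
SELECT c.name, p.name FROM departments p JOIN staff c ON c.dept_id = p.id

Result:
name  | name       
------+------------
Eve   | Finance    
Alice | Legal      
Alice | Engineering
Grace | Legal      
Grace | Finance    
Eve   | Finance    
Carol | Legal      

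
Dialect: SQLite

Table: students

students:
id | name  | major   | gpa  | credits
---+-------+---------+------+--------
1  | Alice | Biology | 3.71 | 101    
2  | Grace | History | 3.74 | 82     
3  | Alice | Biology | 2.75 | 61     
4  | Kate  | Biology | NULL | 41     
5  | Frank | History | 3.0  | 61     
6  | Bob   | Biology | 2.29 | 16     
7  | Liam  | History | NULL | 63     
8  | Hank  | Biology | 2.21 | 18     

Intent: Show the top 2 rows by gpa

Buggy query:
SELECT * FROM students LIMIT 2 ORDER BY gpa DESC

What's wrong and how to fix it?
Bug: LIMIT must come after ORDER BY

Fix: Sort with ORDER BY, then apply LIMIT

Corrected query:
SELECT * FROM students ORDER BY gpa DESC LIMIT 2

Result:
id | name  | major   | gpa  | credits
---+-------+---------+------+--------
2  | Grace | History | 3.74 | 82     
1  | Alice | Biology | 3.71 | 101    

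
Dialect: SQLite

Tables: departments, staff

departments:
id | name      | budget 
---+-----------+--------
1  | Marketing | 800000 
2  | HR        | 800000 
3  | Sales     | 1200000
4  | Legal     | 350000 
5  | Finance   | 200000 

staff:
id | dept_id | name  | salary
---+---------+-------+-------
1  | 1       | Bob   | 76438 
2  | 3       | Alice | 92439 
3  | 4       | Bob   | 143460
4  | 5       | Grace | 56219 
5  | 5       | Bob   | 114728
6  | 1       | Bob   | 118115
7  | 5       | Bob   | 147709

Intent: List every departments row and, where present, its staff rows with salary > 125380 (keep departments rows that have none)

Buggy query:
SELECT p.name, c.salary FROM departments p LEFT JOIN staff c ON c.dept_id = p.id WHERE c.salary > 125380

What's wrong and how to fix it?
Bug: Filtering c.salary in WHERE discards the NULL rows produced by LEFT JOIN, turning it into an inner join

Fix: Put 'c.salary > 125380' in the JOIN's ON clause instead of WHERE

Corrected query:
SELECT p.name, c.salary FROM departments p LEFT JOIN staff c ON c.dept_id = p.id AND c.salary > 125380

Result:
name      | salary
----------+-------
Marketing | NULL  
HR        | NULL  
Sales     | NULL  
Legal     | 143460
Finance   | 147709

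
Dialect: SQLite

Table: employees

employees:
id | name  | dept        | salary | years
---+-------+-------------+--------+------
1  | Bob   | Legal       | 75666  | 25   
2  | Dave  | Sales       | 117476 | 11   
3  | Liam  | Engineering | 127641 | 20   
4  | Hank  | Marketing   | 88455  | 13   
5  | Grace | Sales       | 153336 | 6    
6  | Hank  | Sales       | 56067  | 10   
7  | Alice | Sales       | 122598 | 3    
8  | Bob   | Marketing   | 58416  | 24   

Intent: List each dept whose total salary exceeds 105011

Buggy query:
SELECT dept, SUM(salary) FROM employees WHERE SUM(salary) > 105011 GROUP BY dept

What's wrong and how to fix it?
Bug: WHERE runs before GROUP BY, so aggregates aren't available there

Fix: Move the aggregate condition to a HAVING clause

Corrected query:
SELECT dept, SUM(salary) FROM employees GROUP BY dept HAVING SUM(salary) > 105011

Result:
dept        | SUM(salary)
------------+------------
Engineering | 127641     
Marketing   | 146871     
Sales       | 449477     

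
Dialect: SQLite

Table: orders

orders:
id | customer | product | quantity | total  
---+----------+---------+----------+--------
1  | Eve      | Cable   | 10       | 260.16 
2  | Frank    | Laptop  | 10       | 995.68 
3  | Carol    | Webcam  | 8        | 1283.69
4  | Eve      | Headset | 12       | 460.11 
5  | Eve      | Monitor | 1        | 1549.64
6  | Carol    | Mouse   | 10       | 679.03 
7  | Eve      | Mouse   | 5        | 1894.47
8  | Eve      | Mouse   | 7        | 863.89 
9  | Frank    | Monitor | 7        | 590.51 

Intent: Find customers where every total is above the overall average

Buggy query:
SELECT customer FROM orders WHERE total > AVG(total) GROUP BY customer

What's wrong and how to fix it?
Bug: AVG() is an aggregate; it can't sit directly in WHERE

Fix: Use a subquery for AVG and a HAVING MIN(...) filter so the condition holds for every row in the group

Corrected query:
SELECT customer FROM orders GROUP BY customer HAVING MIN(total) > (SELECT AVG(total) FROM orders)

Result:
(no rows)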